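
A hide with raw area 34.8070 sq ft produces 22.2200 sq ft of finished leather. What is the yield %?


Formula: Yield = finished / raw * 100
Substituting: Yield = 22.2200 / 34.8070 * 100
Result: 63.8377 %


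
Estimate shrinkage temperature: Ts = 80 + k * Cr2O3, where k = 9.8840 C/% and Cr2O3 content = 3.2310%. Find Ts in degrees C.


Formula: Ts = 80 + k * Cr2O3
Substituting: Ts = 80 + 9.8840 * 3.2310
Result: 111.9352 C


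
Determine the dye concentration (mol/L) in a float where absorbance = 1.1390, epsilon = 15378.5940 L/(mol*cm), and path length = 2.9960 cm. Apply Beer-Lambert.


Formula: c = A / (epsilon * l)
Substituting: c = 1.1390 / (15378.5940 * 2.9960)
Result: 2.4721e-05 mol/L


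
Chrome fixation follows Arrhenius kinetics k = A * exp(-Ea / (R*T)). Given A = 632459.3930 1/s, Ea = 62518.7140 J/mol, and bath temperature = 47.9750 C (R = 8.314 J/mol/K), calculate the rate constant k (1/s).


T_K = T_C + 273.15 = 47.9750 + 273.15 = 321.1250 K
exponent = -Ea / (R * T_K) = -62518.7140 / (8.314 * 321.1250) = -23.4167
k = A * exp(exponent) = 632459.3930 * exp(-23.4167) = 4.2784e-05 1/s


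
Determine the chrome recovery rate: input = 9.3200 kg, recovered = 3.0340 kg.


Formula: Recovery = recovered / input * 100
Substituting: Recovery = 3.0340 / 9.3200 * 100
Result: 32.5536 %


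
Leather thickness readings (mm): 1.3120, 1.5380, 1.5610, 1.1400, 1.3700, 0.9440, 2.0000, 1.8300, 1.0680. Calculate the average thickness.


Formula: Average = sum / n
Substituting: Average = 12.7630 / 9
Result: 1.4181 mm


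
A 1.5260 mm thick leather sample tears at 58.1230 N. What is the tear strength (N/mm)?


Formula: Tear strength = force / thickness
Substituting: Tear strength = 58.1230 / 1.5260
Result: 38.0885 N/mm


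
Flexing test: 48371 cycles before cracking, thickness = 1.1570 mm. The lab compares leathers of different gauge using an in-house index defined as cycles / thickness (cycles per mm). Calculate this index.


Formula: Index = cycles / thickness
Substituting: Index = 48371 / 1.1570
Result: 41807.2602 cycles/mm


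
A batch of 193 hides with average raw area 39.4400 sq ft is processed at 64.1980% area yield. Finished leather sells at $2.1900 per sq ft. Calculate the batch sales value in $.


Raw_total = N * avg_area = 193 * 39.4400 = 7611.9200 sq ft
Finished = Raw_total * yield / 100 = 7611.9200 * 64.1980 / 100 = 4886.7004 sq ft
Value = Finished * price = 4886.7004 * 2.1900 = 10701.8739 $


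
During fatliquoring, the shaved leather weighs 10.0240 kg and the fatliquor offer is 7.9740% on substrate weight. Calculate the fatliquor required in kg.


Formula: Fat = substrate * pct / 100
Substituting: Fat = 10.0240 * 7.9740 / 100
Result: 0.7993 kg


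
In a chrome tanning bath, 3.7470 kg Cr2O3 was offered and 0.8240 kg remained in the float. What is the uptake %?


Formula: Uptake = (offered - residual) / offered * 100
Substituting: Uptake = (3.7470 - 0.8240) / 3.7470 * 100
Result: 78.0091 %


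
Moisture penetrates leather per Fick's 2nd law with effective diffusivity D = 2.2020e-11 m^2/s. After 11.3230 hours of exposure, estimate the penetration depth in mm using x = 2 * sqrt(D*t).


t = 11.3230 hr * 3600 = 40762.8000 s
D * t = 2.2020e-11 * 40762.8000 = 8.9760e-07
x = 2 * sqrt(D*t) = 2 * sqrt(8.9760e-07) = 0.00189483 m = 1.8948 mm


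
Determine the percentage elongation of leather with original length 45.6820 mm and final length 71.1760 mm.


Formula: Elongation = (Lf - L0) / L0 * 100
Substituting: Elongation = (71.1760 - 45.6820) / 45.6820 * 100
Result: 55.8075 %


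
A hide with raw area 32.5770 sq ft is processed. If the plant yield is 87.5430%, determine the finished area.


Formula: finished = raw * yield / 100
Substituting: finished = 32.5770 * 87.5430 / 100
Result: 28.5189 sq ft


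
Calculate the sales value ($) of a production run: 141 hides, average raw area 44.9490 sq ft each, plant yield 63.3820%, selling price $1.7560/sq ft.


Raw_total = N * avg_area = 141 * 44.9490 = 6337.8090 sq ft
Finished = Raw_total * yield / 100 = 6337.8090 * 63.3820 / 100 = 4017.0301 sq ft
Value = Finished * price = 4017.0301 * 1.7560 = 7053.9049 $


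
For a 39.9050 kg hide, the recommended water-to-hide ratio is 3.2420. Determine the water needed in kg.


Formula: Water = hide_weight * ratio
Substituting: Water = 39.9050 * 3.2420
Result: 129.3720 kg


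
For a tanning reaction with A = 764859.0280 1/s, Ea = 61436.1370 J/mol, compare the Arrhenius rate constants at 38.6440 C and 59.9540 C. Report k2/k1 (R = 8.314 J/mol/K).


T1 = 38.6440 + 273.15 = 311.7940 K; T2 = 59.9540 + 273.15 = 333.1040 K
k1 = A * exp(-Ea/(R*T1)) = 764859.0280 * exp(-61436.1370/(8.314*311.7940)) = 3.8981e-05 1/s
k2 = A * exp(-Ea/(R*T2)) = 764859.0280 * exp(-61436.1370/(8.314*333.1040)) = 1.7755e-04 1/s
k2/k1 = 1.7755e-04 / 3.8981e-05 = 4.5548


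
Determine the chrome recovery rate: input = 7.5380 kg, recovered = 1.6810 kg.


Formula: Recovery = recovered / input * 100
Substituting: Recovery = 1.6810 / 7.5380 * 100
Result: 22.3003 %


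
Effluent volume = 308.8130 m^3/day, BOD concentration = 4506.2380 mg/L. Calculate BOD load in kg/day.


Formula: BOD_load = volume * conc / 1000
Substituting: BOD_load = 308.8130 * 4506.2380 / 1000
Result: 1391.5849 kg/day


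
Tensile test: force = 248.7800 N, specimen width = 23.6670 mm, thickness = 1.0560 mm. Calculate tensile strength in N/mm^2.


Formula: TS = force / (width * thickness)
Substituting: TS = 248.7800 / (23.6670 * 1.0560)
Result: 9.9542 N/mm^2


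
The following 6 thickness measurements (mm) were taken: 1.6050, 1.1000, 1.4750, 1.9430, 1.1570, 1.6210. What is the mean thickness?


Formula: Average = sum / n
Substituting: Average = 8.9010 / 6
Result: 1.4835 mm


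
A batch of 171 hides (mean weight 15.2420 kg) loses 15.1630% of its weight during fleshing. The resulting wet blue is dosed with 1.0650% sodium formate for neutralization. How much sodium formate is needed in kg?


Total_raw = N * avg_wt = 171 * 15.2420 = 2606.3820 kg
Substrate = Total_raw * (1 - loss/100) = 2606.3820 * (1 - 15.1630/100) = 2211.1763 kg
Neutralizer = Substrate * pct / 100 = 2211.1763 * 1.0650 / 100 = 23.5490 kg


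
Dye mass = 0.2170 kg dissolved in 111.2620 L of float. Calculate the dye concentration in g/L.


Formula: Conc = dye_mass(kg) / volume(L) * 1000
Substituting: Conc = 0.2170 / 111.2620 * 1000
Result: 1.9504 g/L


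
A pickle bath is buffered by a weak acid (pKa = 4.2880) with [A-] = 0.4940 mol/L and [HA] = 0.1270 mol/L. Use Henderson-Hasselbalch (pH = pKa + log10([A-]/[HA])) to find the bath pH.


ratio = [A-] / [HA] = 0.4940 / 0.1270 = 3.8898
log10(ratio) = 0.5899
pH = pKa + log10(ratio) = 4.2880 + 0.5899 = 4.8779


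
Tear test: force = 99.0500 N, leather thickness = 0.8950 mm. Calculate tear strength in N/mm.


Formula: Tear strength = force / thickness
Substituting: Tear strength = 99.0500 / 0.8950
Result: 110.6704 N/mm


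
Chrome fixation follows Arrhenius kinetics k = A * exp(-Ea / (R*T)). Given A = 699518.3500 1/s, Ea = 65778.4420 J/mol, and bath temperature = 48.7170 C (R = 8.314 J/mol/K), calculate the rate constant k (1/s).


T_K = T_C + 273.15 = 48.7170 + 273.15 = 321.8670 K
exponent = -Ea / (R * T_K) = -65778.4420 / (8.314 * 321.8670) = -24.5809
k = A * exp(exponent) = 699518.3500 * exp(-24.5809) = 1.4773e-05 1/s


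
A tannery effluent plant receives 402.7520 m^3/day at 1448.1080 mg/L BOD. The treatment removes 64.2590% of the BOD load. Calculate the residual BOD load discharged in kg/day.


Load_in = volume * conc / 1000 = 402.7520 * 1448.1080 / 1000 = 583.2284 kg/day
Removed = Load_in * eff / 100 = 583.2284 * 64.2590 / 100 = 374.7767 kg/day
Load_out = Load_in - Removed = 583.2284 - 374.7767 = 208.4517 kg/day


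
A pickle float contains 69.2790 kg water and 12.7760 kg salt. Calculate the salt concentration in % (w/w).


Formula: Conc = salt / (water + salt) * 100
Substituting: Conc = 12.7760 / (69.2790 + 12.7760) * 100
Result: 15.5700 %


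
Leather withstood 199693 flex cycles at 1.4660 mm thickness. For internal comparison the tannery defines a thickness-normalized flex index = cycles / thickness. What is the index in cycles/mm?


Formula: Index = cycles / thickness
Substituting: Index = 199693 / 1.4660
Result: 136216.2347 cycles/mm


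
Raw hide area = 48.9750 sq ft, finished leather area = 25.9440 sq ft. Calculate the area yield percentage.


Formula: Yield = finished / raw * 100
Substituting: Yield = 25.9440 / 48.9750 * 100
Result: 52.9740 %


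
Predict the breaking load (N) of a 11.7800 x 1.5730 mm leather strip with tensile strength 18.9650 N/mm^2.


Formula: F = TS * w * t
Substituting: F = 18.9650 * 11.7800 * 1.5730
Result: 351.4203 N


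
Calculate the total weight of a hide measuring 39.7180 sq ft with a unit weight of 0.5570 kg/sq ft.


Formula: Weight = area * weight_per_sqft
Substituting: Weight = 39.7180 * 0.5570
Result: 22.1229 kg


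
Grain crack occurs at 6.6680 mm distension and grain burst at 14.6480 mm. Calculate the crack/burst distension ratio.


Formula: Ratio = crack / burst
Substituting: Ratio = 6.6680 / 14.6480
Result: 0.4552


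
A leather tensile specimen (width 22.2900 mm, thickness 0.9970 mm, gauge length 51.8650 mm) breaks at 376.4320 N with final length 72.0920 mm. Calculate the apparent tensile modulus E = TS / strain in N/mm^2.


TS = F / (w * t) = 376.4320 / (22.2900 * 0.9970) = 16.9387 N/mm^2
strain = (Lf - L0) / L0 = (72.0920 - 51.8650) / 51.8650 = 0.3900
E = TS / strain = 16.9387 / 0.3900 = 43.4334 N/mm^2


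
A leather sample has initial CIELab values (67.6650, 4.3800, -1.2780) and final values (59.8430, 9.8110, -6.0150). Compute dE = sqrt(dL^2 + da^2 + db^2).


dL = -7.8220, da = 5.4310, db = -4.7370
dE = sqrt((-7.8220)^2 + 5.4310^2 + (-4.7370)^2) = 10.6357


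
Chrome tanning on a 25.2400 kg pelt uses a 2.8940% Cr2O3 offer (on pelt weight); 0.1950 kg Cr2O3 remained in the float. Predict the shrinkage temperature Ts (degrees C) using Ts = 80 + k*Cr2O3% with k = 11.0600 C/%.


Offered = pelt * offer_pct / 100 = 25.2400 * 2.8940 / 100 = 0.7304 kg
Uptake = offered - residual = 0.7304 - 0.1950 = 0.5354 kg
Cr2O3% on pelt = uptake / pelt * 100 = 0.5354 / 25.2400 * 100 = 2.1214 %
Ts = 80 + k * Cr2O3% = 80 + 11.0600 * 2.1214 = 103.4629 C


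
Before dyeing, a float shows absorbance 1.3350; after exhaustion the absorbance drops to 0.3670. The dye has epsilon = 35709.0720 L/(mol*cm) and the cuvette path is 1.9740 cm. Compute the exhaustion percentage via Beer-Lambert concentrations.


c_initial = A_i / (epsilon * l) = 1.3350 / (35709.0720 * 1.9740) = 1.8939e-05 mol/L
c_final = A_f / (epsilon * l) = 0.3670 / (35709.0720 * 1.9740) = 5.2064e-06 mol/L
Exhaustion = (c_initial - c_final) / c_initial * 100 = (1.8939e-05 - 5.2064e-06) / 1.8939e-05 * 100 = 72.5094 %


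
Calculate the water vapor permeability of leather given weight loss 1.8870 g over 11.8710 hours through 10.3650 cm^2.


Formula: WVP = loss / (area * time)
Substituting: WVP = 1.8870 / (10.3650 * 11.8710)
Result: 0.0153361 g/(cm^2*hr)


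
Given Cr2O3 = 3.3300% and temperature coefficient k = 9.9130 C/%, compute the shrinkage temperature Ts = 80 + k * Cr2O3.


Formula: Ts = 80 + k * Cr2O3
Substituting: Ts = 80 + 9.9130 * 3.3300
Result: 113.0103 C


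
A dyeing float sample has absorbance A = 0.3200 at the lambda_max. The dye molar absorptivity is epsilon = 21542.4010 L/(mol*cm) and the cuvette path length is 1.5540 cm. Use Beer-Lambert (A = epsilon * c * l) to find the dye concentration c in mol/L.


Formula: c = A / (epsilon * l)
Substituting: c = 0.3200 / (21542.4010 * 1.5540)
Result: 9.5588e-06 mol/L


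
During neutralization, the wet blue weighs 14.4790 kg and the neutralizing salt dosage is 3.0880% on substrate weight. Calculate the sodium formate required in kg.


Formula: Neutralizer = substrate * pct / 100
Substituting: Neutralizer = 14.4790 * 3.0880 / 100
Result: 0.4471 kg


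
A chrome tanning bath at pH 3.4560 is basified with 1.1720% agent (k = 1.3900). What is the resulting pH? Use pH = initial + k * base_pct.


Formula: pH_final = pH_initial + k * base_pct
Substituting: pH_final = 3.4560 + 1.3900 * 1.1720
Result: 5.0851


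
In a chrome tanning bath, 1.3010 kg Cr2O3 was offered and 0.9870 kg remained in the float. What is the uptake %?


Formula: Uptake = (offered - residual) / offered * 100
Substituting: Uptake = (1.3010 - 0.9870) / 1.3010 * 100
Result: 24.1353 %


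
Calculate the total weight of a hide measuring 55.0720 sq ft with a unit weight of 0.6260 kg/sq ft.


Formula: Weight = area * weight_per_sqft
Substituting: Weight = 55.0720 * 0.6260
Result: 34.4751 kg


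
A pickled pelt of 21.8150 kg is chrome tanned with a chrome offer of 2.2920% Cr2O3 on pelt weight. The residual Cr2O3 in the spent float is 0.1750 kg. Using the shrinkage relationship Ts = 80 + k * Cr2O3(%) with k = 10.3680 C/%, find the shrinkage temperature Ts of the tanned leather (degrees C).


Offered = pelt * offer_pct / 100 = 21.8150 * 2.2920 / 100 = 0.5000 kg
Uptake = offered - residual = 0.5000 - 0.1750 = 0.3250 kg
Cr2O3% on pelt = uptake / pelt * 100 = 0.3250 / 21.8150 * 100 = 1.4898 %
Ts = 80 + k * Cr2O3% = 80 + 10.3680 * 1.4898 = 95.4462 C


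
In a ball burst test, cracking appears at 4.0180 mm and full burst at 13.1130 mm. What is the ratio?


Formula: Ratio = crack / burst
Substituting: Ratio = 4.0180 / 13.1130
Result: 0.3064


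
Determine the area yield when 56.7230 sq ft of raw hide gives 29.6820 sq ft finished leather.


Formula: Yield = finished / raw * 100
Substituting: Yield = 29.6820 / 56.7230 * 100
Result: 52.3280 %


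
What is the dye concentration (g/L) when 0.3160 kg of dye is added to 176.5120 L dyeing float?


Formula: Conc = dye_mass(kg) / volume(L) * 1000
Substituting: Conc = 0.3160 / 176.5120 * 1000
Result: 1.7902 g/L


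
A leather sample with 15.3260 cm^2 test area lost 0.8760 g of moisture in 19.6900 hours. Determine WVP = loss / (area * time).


Formula: WVP = loss / (area * time)
Substituting: WVP = 0.8760 / (15.3260 * 19.6900)
Result: 0.00290288 g/(cm^2*hr)


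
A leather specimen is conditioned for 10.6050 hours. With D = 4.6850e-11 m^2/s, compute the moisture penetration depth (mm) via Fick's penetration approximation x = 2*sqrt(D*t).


t = 10.6050 hr * 3600 = 38178.0000 s
D * t = 4.6850e-11 * 38178.0000 = 1.7886e-06
x = 2 * sqrt(D*t) = 2 * sqrt(1.7886e-06) = 0.0026748 m = 2.6748 mm


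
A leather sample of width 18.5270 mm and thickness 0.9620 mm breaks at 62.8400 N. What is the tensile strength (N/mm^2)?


Formula: TS = force / (width * thickness)
Substituting: TS = 62.8400 / (18.5270 * 0.9620)
Result: 3.5258 N/mm^2


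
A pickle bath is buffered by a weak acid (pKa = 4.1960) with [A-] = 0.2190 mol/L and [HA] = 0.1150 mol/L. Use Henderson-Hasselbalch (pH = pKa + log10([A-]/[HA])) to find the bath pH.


ratio = [A-] / [HA] = 0.2190 / 0.1150 = 1.9043
log10(ratio) = 0.2797
pH = pKa + log10(ratio) = 4.1960 + 0.2797 = 4.4757


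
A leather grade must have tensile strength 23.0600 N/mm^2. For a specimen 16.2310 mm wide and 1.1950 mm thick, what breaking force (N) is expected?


Formula: F = TS * w * t
Substituting: F = 23.0600 * 16.2310 * 1.1950
Result: 447.2728 N


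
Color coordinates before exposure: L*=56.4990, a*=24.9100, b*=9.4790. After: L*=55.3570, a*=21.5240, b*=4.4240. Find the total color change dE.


dL = -1.1420, da = -3.3860, db = -5.0550
dE = sqrt((-1.1420)^2 + (-3.3860)^2 + (-5.0550)^2) = 6.1905


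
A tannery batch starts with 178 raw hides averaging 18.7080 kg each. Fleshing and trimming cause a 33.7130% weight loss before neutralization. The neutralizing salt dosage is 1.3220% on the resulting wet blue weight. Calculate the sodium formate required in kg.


Total_raw = N * avg_wt = 178 * 18.7080 = 3330.0240 kg
Substrate = Total_raw * (1 - loss/100) = 3330.0240 * (1 - 33.7130/100) = 2207.3730 kg
Neutralizer = Substrate * pct / 100 = 2207.3730 * 1.3220 / 100 = 29.1815 kg


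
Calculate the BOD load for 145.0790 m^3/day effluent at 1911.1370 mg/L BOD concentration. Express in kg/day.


Formula: BOD_load = volume * conc / 1000
Substituting: BOD_load = 145.0790 * 1911.1370 / 1000
Result: 277.2658 kg/day


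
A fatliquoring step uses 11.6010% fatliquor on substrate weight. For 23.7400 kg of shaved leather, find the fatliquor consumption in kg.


Formula: Fat = substrate * pct / 100
Substituting: Fat = 23.7400 * 11.6010 / 100
Result: 2.7541 kg


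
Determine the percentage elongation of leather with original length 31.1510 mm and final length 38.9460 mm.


Formula: Elongation = (Lf - L0) / L0 * 100
Substituting: Elongation = (38.9460 - 31.1510) / 31.1510 * 100
Result: 25.0233 %


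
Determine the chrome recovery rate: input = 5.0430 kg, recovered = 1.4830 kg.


Formula: Recovery = recovered / input * 100
Substituting: Recovery = 1.4830 / 5.0430 * 100
Result: 29.4071 %


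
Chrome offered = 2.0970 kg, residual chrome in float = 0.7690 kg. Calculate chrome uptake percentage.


Formula: Uptake = (offered - residual) / offered * 100
Substituting: Uptake = (2.0970 - 0.7690) / 2.0970 * 100
Result: 63.3286 %


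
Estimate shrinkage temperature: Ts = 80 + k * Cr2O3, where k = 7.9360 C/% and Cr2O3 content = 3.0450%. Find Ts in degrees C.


Formula: Ts = 80 + k * Cr2O3
Substituting: Ts = 80 + 7.9360 * 3.0450
Result: 104.1651 C


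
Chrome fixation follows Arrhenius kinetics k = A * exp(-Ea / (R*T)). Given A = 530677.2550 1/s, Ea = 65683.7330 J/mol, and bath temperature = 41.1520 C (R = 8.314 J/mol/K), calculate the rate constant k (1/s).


T_K = T_C + 273.15 = 41.1520 + 273.15 = 314.3020 K
exponent = -Ea / (R * T_K) = -65683.7330 / (8.314 * 314.3020) = -25.1363
k = A * exp(exponent) = 530677.2550 * exp(-25.1363) = 6.4312e-06 1/s


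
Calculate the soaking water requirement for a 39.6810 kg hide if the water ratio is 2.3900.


Formula: Water = hide_weight * ratio
Substituting: Water = 39.6810 * 2.3900
Result: 94.8376 kg


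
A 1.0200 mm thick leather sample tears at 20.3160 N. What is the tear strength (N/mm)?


Formula: Tear strength = force / thickness
Substituting: Tear strength = 20.3160 / 1.0200
Result: 19.9176 N/mm


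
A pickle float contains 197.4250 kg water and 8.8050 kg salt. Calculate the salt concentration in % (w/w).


Formula: Conc = salt / (water + salt) * 100
Substituting: Conc = 8.8050 / (197.4250 + 8.8050) * 100
Result: 4.2695 %


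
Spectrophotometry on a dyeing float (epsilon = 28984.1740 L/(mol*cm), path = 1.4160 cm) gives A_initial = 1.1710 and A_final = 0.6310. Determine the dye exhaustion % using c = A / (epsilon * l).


c_initial = A_i / (epsilon * l) = 1.1710 / (28984.1740 * 1.4160) = 2.8532e-05 mol/L
c_final = A_f / (epsilon * l) = 0.6310 / (28984.1740 * 1.4160) = 1.5375e-05 mol/L
Exhaustion = (c_initial - c_final) / c_initial * 100 = (2.8532e-05 - 1.5375e-05) / 2.8532e-05 * 100 = 46.1144 %


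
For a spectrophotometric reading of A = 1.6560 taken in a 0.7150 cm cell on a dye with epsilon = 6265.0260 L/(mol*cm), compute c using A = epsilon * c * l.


Formula: c = A / (epsilon * l)
Substituting: c = 1.6560 / (6265.0260 * 0.7150)
Result: 3.6968e-04 mol/L


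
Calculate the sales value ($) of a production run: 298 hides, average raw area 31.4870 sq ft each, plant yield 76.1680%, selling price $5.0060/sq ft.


Raw_total = N * avg_area = 298 * 31.4870 = 9383.1260 sq ft
Finished = Raw_total * yield / 100 = 9383.1260 * 76.1680 / 100 = 7146.9394 sq ft
Value = Finished * price = 7146.9394 * 5.0060 = 35777.5787 $


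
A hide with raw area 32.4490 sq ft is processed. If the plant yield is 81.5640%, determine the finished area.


Formula: finished = raw * yield / 100
Substituting: finished = 32.4490 * 81.5640 / 100
Result: 26.4667 sq ft


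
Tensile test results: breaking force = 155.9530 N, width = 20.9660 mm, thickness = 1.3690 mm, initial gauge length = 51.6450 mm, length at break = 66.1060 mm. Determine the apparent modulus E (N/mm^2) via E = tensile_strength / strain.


TS = F / (w * t) = 155.9530 / (20.9660 * 1.3690) = 5.4334 N/mm^2
strain = (Lf - L0) / L0 = (66.1060 - 51.6450) / 51.6450 = 0.2800
E = TS / strain = 5.4334 / 0.2800 = 19.4046 N/mm^2


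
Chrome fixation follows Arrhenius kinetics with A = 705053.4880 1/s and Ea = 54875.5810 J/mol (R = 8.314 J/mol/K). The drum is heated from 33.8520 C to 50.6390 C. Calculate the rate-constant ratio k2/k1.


T1 = 33.8520 + 273.15 = 307.0020 K; T2 = 50.6390 + 273.15 = 323.7890 K
k1 = A * exp(-Ea/(R*T1)) = 705053.4880 * exp(-54875.5810/(8.314*307.0020)) = 3.2443e-04 1/s
k2 = A * exp(-Ea/(R*T2)) = 705053.4880 * exp(-54875.5810/(8.314*323.7890)) = 9.8902e-04 1/s
k2/k1 = 9.8902e-04 / 3.2443e-04 = 3.0485


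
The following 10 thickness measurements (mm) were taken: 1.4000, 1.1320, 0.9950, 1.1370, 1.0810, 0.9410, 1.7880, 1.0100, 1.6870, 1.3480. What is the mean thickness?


Formula: Average = sum / n
Substituting: Average = 12.5190 / 10
Result: 1.2519 mm


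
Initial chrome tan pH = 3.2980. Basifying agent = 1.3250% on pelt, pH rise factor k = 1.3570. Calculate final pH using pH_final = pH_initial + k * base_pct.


Formula: pH_final = pH_initial + k * base_pct
Substituting: pH_final = 3.2980 + 1.3570 * 1.3250
Result: 5.0960


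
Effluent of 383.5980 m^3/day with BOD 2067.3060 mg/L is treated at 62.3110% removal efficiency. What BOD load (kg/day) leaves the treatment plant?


Load_in = volume * conc / 1000 = 383.5980 * 2067.3060 / 1000 = 793.0144 kg/day
Removed = Load_in * eff / 100 = 793.0144 * 62.3110 / 100 = 494.1352 kg/day
Load_out = Load_in - Removed = 793.0144 - 494.1352 = 298.8792 kg/day


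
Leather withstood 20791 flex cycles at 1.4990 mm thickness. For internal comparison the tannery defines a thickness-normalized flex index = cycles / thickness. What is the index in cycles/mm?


Formula: Index = cycles / thickness
Substituting: Index = 20791 / 1.4990
Result: 13869.9133 cycles/mm


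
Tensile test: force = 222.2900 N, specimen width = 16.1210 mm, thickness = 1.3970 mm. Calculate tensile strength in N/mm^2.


Formula: TS = force / (width * thickness)
Substituting: TS = 222.2900 / (16.1210 * 1.3970)
Result: 9.8703 N/mm^2


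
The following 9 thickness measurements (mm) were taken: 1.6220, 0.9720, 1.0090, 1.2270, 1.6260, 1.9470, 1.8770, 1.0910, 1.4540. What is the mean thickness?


Formula: Average = sum / n
Substituting: Average = 12.8250 / 9
Result: 1.4250 mm


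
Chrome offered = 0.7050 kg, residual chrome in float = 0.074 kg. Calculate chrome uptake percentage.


Formula: Uptake = (offered - residual) / offered * 100
Substituting: Uptake = (0.7050 - 0.074) / 0.7050 * 100
Result: 89.5035 %


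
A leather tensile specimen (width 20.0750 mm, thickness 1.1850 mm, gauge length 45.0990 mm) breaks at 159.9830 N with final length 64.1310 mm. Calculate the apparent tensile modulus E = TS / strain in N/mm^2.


TS = F / (w * t) = 159.9830 / (20.0750 * 1.1850) = 6.7251 N/mm^2
strain = (Lf - L0) / L0 = (64.1310 - 45.0990) / 45.0990 = 0.4220
E = TS / strain = 6.7251 / 0.4220 = 15.9361 N/mm^2


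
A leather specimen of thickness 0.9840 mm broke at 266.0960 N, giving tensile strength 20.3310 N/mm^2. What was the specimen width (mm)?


Formula: w = F / (TS * t)
Substituting: w = 266.0960 / (20.3310 * 0.9840)
Result: 13.3010 mm


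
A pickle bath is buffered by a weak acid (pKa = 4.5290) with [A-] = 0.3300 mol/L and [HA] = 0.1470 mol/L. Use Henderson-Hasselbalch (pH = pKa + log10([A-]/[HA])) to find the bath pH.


ratio = [A-] / [HA] = 0.3300 / 0.1470 = 2.2449
log10(ratio) = 0.3512
pH = pKa + log10(ratio) = 4.5290 + 0.3512 = 4.8802


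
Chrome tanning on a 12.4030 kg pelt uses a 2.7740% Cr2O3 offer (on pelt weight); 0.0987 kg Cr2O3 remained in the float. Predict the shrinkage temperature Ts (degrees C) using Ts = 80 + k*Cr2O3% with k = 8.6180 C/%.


Offered = pelt * offer_pct / 100 = 12.4030 * 2.7740 / 100 = 0.3441 kg
Uptake = offered - residual = 0.3441 - 0.0987 = 0.2454 kg
Cr2O3% on pelt = uptake / pelt * 100 = 0.2454 / 12.4030 * 100 = 1.9782 %
Ts = 80 + k * Cr2O3% = 80 + 8.6180 * 1.9782 = 97.0483 C


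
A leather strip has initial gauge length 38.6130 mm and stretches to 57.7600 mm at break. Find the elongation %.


Formula: Elongation = (Lf - L0) / L0 * 100
Substituting: Elongation = (57.7600 - 38.6130) / 38.6130 * 100
Result: 49.5869 %


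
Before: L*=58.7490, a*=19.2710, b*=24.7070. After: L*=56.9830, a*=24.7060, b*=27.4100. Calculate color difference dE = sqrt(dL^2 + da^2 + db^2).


dL = -1.7660, da = 5.4350, db = 2.7030
dE = sqrt((-1.7660)^2 + 5.4350^2 + 2.7030^2) = 6.3217


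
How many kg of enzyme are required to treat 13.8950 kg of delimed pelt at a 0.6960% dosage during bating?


Formula: Enzyme = substrate * pct / 100
Substituting: Enzyme = 13.8950 * 0.6960 / 100
Result: 0.0967092 kg


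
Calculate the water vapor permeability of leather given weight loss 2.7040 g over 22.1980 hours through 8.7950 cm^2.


Formula: WVP = loss / (area * time)
Substituting: WVP = 2.7040 / (8.7950 * 22.1980)
Result: 0.0138502 g/(cm^2*hr)


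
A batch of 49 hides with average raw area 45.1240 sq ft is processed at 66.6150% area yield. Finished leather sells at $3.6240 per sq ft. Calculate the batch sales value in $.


Raw_total = N * avg_area = 49 * 45.1240 = 2211.0760 sq ft
Finished = Raw_total * yield / 100 = 2211.0760 * 66.6150 / 100 = 1472.9083 sq ft
Value = Finished * price = 1472.9083 * 3.6240 = 5337.8196 $


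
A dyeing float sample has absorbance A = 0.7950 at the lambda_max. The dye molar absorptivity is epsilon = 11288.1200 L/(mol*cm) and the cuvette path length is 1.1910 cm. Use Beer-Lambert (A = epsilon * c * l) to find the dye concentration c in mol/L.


Formula: c = A / (epsilon * l)
Substituting: c = 0.7950 / (11288.1200 * 1.1910)
Result: 5.9134e-05 mol/L


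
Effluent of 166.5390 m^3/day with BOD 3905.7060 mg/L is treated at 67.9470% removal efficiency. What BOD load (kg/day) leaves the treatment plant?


Load_in = volume * conc / 1000 = 166.5390 * 3905.7060 / 1000 = 650.4524 kg/day
Removed = Load_in * eff / 100 = 650.4524 * 67.9470 / 100 = 441.9629 kg/day
Load_out = Load_in - Removed = 650.4524 - 441.9629 = 208.4895 kg/day


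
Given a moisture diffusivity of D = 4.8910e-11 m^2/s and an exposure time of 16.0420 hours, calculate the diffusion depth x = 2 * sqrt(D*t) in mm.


t = 16.0420 hr * 3600 = 57751.2000 s
D * t = 4.8910e-11 * 57751.2000 = 2.8246e-06
x = 2 * sqrt(D*t) = 2 * sqrt(2.8246e-06) = 0.00336132 m = 3.3613 mm


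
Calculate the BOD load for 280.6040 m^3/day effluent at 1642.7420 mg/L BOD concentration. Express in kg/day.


Formula: BOD_load = volume * conc / 1000
Substituting: BOD_load = 280.6040 * 1642.7420 / 1000
Result: 460.9600 kg/day


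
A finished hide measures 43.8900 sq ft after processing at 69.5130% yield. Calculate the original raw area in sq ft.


Formula: raw = finished * 100 / yield
Substituting: raw = 43.8900 * 100 / 69.5130
Result: 63.1393 sq ft


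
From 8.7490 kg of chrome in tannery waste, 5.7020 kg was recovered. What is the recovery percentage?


Formula: Recovery = recovered / input * 100
Substituting: Recovery = 5.7020 / 8.7490 * 100
Result: 65.1732 %


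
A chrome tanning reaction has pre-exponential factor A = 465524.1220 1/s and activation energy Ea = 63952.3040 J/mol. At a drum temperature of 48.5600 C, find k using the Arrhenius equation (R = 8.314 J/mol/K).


T_K = T_C + 273.15 = 48.5600 + 273.15 = 321.7100 K
exponent = -Ea / (R * T_K) = -63952.3040 / (8.314 * 321.7100) = -23.9101
k = A * exp(exponent) = 465524.1220 * exp(-23.9101) = 1.9227e-05 1/s


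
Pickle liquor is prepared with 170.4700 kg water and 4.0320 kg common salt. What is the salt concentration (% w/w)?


Formula: Conc = salt / (water + salt) * 100
Substituting: Conc = 4.0320 / (170.4700 + 4.0320) * 100
Result: 2.3106 %


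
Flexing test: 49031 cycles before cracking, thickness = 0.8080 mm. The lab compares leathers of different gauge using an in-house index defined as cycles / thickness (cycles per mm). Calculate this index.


Formula: Index = cycles / thickness
Substituting: Index = 49031 / 0.8080
Result: 60681.9307 cycles/mm


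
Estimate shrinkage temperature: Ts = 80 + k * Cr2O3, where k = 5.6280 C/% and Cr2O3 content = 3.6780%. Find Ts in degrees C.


Formula: Ts = 80 + k * Cr2O3
Substituting: Ts = 80 + 5.6280 * 3.6780
Result: 100.6998 C


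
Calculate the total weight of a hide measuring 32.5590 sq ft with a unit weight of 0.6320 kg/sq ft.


Formula: Weight = area * weight_per_sqft
Substituting: Weight = 32.5590 * 0.6320
Result: 20.5773 kg


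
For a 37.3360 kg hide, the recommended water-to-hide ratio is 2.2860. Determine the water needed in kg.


Formula: Water = hide_weight * ratio
Substituting: Water = 37.3360 * 2.2860
Result: 85.3501 kg


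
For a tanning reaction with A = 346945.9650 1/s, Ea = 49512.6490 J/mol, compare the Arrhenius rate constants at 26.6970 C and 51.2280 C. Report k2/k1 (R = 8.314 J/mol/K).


T1 = 26.6970 + 273.15 = 299.8470 K; T2 = 51.2280 + 273.15 = 324.3780 K
k1 = A * exp(-Ea/(R*T1)) = 346945.9650 * exp(-49512.6490/(8.314*299.8470)) = 8.2155e-04 1/s
k2 = A * exp(-Ea/(R*T2)) = 346945.9650 * exp(-49512.6490/(8.314*324.3780)) = 0.0036893 1/s
k2/k1 = 0.0036893 / 8.2155e-04 = 4.4907


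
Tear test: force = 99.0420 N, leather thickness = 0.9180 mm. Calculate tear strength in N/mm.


Formula: Tear strength = force / thickness
Substituting: Tear strength = 99.0420 / 0.9180
Result: 107.8889 N/mm


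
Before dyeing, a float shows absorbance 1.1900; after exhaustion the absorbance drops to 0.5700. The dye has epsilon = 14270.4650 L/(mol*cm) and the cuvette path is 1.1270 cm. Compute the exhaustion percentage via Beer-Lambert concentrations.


c_initial = A_i / (epsilon * l) = 1.1900 / (14270.4650 * 1.1270) = 7.3992e-05 mol/L
c_final = A_f / (epsilon * l) = 0.5700 / (14270.4650 * 1.1270) = 3.5442e-05 mol/L
Exhaustion = (c_initial - c_final) / c_initial * 100 = (7.3992e-05 - 3.5442e-05) / 7.3992e-05 * 100 = 52.1008 %


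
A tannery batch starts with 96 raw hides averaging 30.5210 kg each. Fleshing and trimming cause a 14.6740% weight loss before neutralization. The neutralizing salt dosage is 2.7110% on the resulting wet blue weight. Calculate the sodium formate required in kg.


Total_raw = N * avg_wt = 96 * 30.5210 = 2930.0160 kg
Substrate = Total_raw * (1 - loss/100) = 2930.0160 * (1 - 14.6740/100) = 2500.0655 kg
Neutralizer = Substrate * pct / 100 = 2500.0655 * 2.7110 / 100 = 67.7768 kg


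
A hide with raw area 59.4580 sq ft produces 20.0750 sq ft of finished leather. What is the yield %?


Formula: Yield = finished / raw * 100
Substituting: Yield = 20.0750 / 59.4580 * 100
Result: 33.7633 %


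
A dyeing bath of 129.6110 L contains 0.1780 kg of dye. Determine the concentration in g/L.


Formula: Conc = dye_mass(kg) / volume(L) * 1000
Substituting: Conc = 0.1780 / 129.6110 * 1000
Result: 1.3733 g/L


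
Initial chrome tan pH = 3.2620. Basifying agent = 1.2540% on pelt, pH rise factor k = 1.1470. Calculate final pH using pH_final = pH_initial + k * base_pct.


Formula: pH_final = pH_initial + k * base_pct
Substituting: pH_final = 3.2620 + 1.1470 * 1.2540
Result: 4.7003


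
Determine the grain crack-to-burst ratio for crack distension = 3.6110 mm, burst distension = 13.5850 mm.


Formula: Ratio = crack / burst
Substituting: Ratio = 3.6110 / 13.5850
Result: 0.2658


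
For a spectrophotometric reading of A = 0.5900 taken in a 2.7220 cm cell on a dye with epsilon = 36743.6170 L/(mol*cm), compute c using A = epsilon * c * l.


Formula: c = A / (epsilon * l)
Substituting: c = 0.5900 / (36743.6170 * 2.7220)
Result: 5.8990e-06 mol/L


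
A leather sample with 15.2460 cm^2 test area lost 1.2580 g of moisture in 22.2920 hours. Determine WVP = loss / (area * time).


Formula: WVP = loss / (area * time)
Substituting: WVP = 1.2580 / (15.2460 * 22.2920)
Result: 0.00370148 g/(cm^2*hr)


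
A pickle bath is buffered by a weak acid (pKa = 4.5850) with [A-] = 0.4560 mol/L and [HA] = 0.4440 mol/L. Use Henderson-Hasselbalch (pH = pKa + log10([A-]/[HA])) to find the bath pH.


ratio = [A-] / [HA] = 0.4560 / 0.4440 = 1.0270
log10(ratio) = 0.0115819
pH = pKa + log10(ratio) = 4.5850 + 0.0115819 = 4.5966


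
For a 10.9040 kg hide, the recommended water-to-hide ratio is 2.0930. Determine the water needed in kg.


Formula: Water = hide_weight * ratio
Substituting: Water = 10.9040 * 2.0930
Result: 22.8221 kg


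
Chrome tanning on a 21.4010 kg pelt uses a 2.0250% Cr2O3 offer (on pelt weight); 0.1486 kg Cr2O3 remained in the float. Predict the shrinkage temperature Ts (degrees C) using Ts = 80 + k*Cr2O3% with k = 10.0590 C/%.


Offered = pelt * offer_pct / 100 = 21.4010 * 2.0250 / 100 = 0.4334 kg
Uptake = offered - residual = 0.4334 - 0.1486 = 0.2848 kg
Cr2O3% on pelt = uptake / pelt * 100 = 0.2848 / 21.4010 * 100 = 1.3306 %
Ts = 80 + k * Cr2O3% = 80 + 10.0590 * 1.3306 = 93.3849 C


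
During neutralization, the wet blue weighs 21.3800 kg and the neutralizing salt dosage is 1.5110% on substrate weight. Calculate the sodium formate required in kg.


Formula: Neutralizer = substrate * pct / 100
Substituting: Neutralizer = 21.3800 * 1.5110 / 100
Result: 0.3231 kg


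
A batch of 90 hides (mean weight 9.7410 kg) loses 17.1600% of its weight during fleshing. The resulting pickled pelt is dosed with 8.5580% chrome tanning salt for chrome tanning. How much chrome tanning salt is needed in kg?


Total_raw = N * avg_wt = 90 * 9.7410 = 876.6900 kg
Substrate = Total_raw * (1 - loss/100) = 876.6900 * (1 - 17.1600/100) = 726.2500 kg
Chrome = Substrate * pct / 100 = 726.2500 * 8.5580 / 100 = 62.1525 kg


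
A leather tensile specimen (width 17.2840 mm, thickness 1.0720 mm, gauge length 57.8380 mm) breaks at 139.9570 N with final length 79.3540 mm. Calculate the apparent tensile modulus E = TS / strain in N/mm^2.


TS = F / (w * t) = 139.9570 / (17.2840 * 1.0720) = 7.5536 N/mm^2
strain = (Lf - L0) / L0 = (79.3540 - 57.8380) / 57.8380 = 0.3720
E = TS / strain = 7.5536 / 0.3720 = 20.3052 N/mm^2


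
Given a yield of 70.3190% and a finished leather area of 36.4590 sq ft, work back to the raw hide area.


Formula: raw = finished * 100 / yield
Substituting: raw = 36.4590 * 100 / 70.3190
Result: 51.8480 sq ft


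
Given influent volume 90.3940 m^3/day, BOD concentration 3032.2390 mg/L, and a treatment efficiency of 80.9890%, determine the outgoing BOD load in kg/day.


Load_in = volume * conc / 1000 = 90.3940 * 3032.2390 / 1000 = 274.0962 kg/day
Removed = Load_in * eff / 100 = 274.0962 * 80.9890 / 100 = 221.9878 kg/day
Load_out = Load_in - Removed = 274.0962 - 221.9878 = 52.1084 kg/day


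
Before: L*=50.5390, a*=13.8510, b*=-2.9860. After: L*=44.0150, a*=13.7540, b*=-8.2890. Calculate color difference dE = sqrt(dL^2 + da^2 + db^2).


dL = -6.5240, da = -0.097, db = -5.3030
dE = sqrt((-6.5240)^2 + (-0.097)^2 + (-5.3030)^2) = 8.4080


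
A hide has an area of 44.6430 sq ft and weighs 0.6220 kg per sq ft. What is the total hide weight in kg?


Formula: Weight = area * weight_per_sqft
Substituting: Weight = 44.6430 * 0.6220
Result: 27.7679 kg


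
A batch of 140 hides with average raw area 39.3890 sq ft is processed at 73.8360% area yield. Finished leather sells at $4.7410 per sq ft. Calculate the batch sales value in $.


Raw_total = N * avg_area = 140 * 39.3890 = 5514.4600 sq ft
Finished = Raw_total * yield / 100 = 5514.4600 * 73.8360 / 100 = 4071.6567 sq ft
Value = Finished * price = 4071.6567 * 4.7410 = 19303.7243 $


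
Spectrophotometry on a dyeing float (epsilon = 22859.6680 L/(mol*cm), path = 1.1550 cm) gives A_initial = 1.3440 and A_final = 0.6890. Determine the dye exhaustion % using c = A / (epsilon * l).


c_initial = A_i / (epsilon * l) = 1.3440 / (22859.6680 * 1.1550) = 5.0903e-05 mol/L
c_final = A_f / (epsilon * l) = 0.6890 / (22859.6680 * 1.1550) = 2.6096e-05 mol/L
Exhaustion = (c_initial - c_final) / c_initial * 100 = (5.0903e-05 - 2.6096e-05) / 5.0903e-05 * 100 = 48.7351 %


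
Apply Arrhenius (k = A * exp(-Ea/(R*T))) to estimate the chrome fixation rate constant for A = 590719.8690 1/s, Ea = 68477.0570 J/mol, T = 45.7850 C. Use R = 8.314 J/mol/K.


T_K = T_C + 273.15 = 45.7850 + 273.15 = 318.9350 K
exponent = -Ea / (R * T_K) = -68477.0570 / (8.314 * 318.9350) = -25.8246
k = A * exp(exponent) = 590719.8690 * exp(-25.8246) = 3.5968e-06 1/s


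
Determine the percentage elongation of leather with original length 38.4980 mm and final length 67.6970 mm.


Formula: Elongation = (Lf - L0) / L0 * 100
Substituting: Elongation = (67.6970 - 38.4980) / 38.4980 * 100
Result: 75.8455 %


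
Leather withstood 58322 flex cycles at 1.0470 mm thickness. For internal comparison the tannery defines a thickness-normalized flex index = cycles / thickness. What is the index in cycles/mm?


Formula: Index = cycles / thickness
Substituting: Index = 58322 / 1.0470
Result: 55703.9160 cycles/mm


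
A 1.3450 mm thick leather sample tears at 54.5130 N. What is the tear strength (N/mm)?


Formula: Tear strength = force / thickness
Substituting: Tear strength = 54.5130 / 1.3450
Result: 40.5301 N/mm


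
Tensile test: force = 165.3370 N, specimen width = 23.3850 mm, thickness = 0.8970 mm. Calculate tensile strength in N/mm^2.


Formula: TS = force / (width * thickness)
Substituting: TS = 165.3370 / (23.3850 * 0.8970)
Result: 7.8821 N/mm^2


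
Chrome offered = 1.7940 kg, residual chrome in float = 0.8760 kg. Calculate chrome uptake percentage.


Formula: Uptake = (offered - residual) / offered * 100
Substituting: Uptake = (1.7940 - 0.8760) / 1.7940 * 100
Result: 51.1706 %


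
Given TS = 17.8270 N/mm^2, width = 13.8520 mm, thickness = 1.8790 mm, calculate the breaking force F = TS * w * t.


Formula: F = TS * w * t
Substituting: F = 17.8270 * 13.8520 * 1.8790
Result: 463.9995 N


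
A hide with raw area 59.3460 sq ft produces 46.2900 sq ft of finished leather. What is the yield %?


Formula: Yield = finished / raw * 100
Substituting: Yield = 46.2900 / 59.3460 * 100
Result: 78.0002 %


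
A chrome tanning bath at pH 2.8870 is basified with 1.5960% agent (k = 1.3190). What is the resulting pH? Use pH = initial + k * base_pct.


Formula: pH_final = pH_initial + k * base_pct
Substituting: pH_final = 2.8870 + 1.3190 * 1.5960
Result: 4.9921


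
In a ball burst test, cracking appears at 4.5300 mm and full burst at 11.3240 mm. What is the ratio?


Formula: Ratio = crack / burst
Substituting: Ratio = 4.5300 / 11.3240
Result: 0.4000


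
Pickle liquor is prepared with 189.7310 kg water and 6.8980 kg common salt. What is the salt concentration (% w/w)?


Formula: Conc = salt / (water + salt) * 100
Substituting: Conc = 6.8980 / (189.7310 + 6.8980) * 100
Result: 3.5081 %


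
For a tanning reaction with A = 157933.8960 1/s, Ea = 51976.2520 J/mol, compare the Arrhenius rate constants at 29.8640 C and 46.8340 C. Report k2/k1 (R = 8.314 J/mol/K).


T1 = 29.8640 + 273.15 = 303.0140 K; T2 = 46.8340 + 273.15 = 319.9840 K
k1 = A * exp(-Ea/(R*T1)) = 157933.8960 * exp(-51976.2520/(8.314*303.0140)) = 1.7310e-04 1/s
k2 = A * exp(-Ea/(R*T2)) = 157933.8960 * exp(-51976.2520/(8.314*319.9840)) = 5.1700e-04 1/s
k2/k1 = 5.1700e-04 / 1.7310e-04 = 2.9867


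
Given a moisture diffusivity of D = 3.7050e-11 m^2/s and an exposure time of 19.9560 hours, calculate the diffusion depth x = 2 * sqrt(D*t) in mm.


t = 19.9560 hr * 3600 = 71841.6000 s
D * t = 3.7050e-11 * 71841.6000 = 2.6617e-06
x = 2 * sqrt(D*t) = 2 * sqrt(2.6617e-06) = 0.00326296 m = 3.2630 mm


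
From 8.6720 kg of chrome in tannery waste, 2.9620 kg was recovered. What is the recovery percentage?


Formula: Recovery = recovered / input * 100
Substituting: Recovery = 2.9620 / 8.6720 * 100
Result: 34.1559 %
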